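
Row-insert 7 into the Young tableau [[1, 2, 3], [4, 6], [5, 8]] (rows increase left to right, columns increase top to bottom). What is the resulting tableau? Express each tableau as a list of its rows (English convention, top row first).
7 is larger than every entry of row 1, so it is appended to row 1. The new tableau is [[1, 2, 3, 7], [4, 6], [5, 8]].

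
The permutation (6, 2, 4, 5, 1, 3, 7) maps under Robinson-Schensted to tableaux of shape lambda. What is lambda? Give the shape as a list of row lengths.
[4, 2, 1]

RSK row insertion gives P = [[1, 3, 5, 7], [2, 4], [6]], which has shape [4, 2, 1].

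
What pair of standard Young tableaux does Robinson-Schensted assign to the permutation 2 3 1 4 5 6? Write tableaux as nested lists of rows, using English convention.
P = [[1, 3, 4, 5, 6], [2]], Q = [[1, 2, 4, 5, 6], [3]]

Insert each entry of the permutation into P by Schensted row insertion, recording in Q the position of each new cell.

Insert 2: appended to row 1. P = [[2]].
Insert 3: appended to row 1. P = [[2, 3]].
Insert 1: 1 bumps 2 from row 1; 2 starts row 2. P = [[1, 3], [2]].
Insert 4: appended to row 1. P = [[1, 3, 4], [2]].
Insert 5: appended to row 1. P = [[1, 3, 4, 5], [2]].
Insert 6: appended to row 1. P = [[1, 3, 4, 5, 6], [2]].

So P = [[1, 3, 4, 5, 6], [2]], Q = [[1, 2, 4, 5, 6], [3]].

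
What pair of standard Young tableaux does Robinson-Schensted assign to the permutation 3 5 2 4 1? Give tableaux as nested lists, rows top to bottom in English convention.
P = [[1, 4], [2, 5], [3]], Q = [[1, 2], [3, 4], [5]]

Insert each entry of the permutation into P by Schensted row insertion, recording in Q the position of each new cell.

After inserting 3: P = [[3]].
After inserting 5: P = [[3, 5]].
After inserting 2: P = [[2, 5], [3]].
After inserting 4: P = [[2, 4], [3, 5]].
After inserting 1: P = [[1, 4], [2, 5], [3]].

So P = [[1, 4], [2, 5], [3]], Q = [[1, 2], [3, 4], [5]].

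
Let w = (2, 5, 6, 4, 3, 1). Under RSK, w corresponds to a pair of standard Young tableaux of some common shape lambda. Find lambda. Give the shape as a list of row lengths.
Row-insert each entry into an empty tableau.

After inserting 2: P = [[2]].
After inserting 5: P = [[2, 5]].
After inserting 6: P = [[2, 5, 6]].
After inserting 4: P = [[2, 4, 6], [5]].
After inserting 3: P = [[2, 3, 6], [4], [5]].
After inserting 1: P = [[1, 3, 6], [2], [4], [5]].

The final insertion tableau P = [[1, 3, 6], [2], [4], [5]] has shape [3, 1, 1, 1].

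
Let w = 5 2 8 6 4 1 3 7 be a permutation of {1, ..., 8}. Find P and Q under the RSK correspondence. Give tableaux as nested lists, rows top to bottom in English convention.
Insert each entry of the permutation into P by Schensted row insertion, recording in Q the position of each new cell.

After inserting 5: P = [[5]].
After inserting 2: P = [[2], [5]].
After inserting 8: P = [[2, 8], [5]].
After inserting 6: P = [[2, 6], [5, 8]].
After inserting 4: P = [[2, 4], [5, 6], [8]].
After inserting 1: P = [[1, 4], [2, 6], [5], [8]].
After inserting 3: P = [[1, 3], [2, 4], [5, 6], [8]].
After inserting 7: P = [[1, 3, 7], [2, 4], [5, 6], [8]].

So P = [[1, 3, 7], [2, 4], [5, 6], [8]], Q = [[1, 3, 8], [2, 4], [5, 7], [6]].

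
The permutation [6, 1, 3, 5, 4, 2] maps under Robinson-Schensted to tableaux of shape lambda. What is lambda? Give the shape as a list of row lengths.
RSK row insertion gives P = [[1, 2, 4], [3], [5], [6]], which has shape [3, 1, 1, 1].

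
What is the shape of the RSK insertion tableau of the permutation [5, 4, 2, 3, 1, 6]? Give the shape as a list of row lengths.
[3, 1, 1, 1]

Row-insert each entry into an empty tableau.

After inserting 5: P = [[5]].
After inserting 4: P = [[4], [5]].
After inserting 2: P = [[2], [4], [5]].
After inserting 3: P = [[2, 3], [4], [5]].
After inserting 1: P = [[1, 3], [2], [4], [5]].
After inserting 6: P = [[1, 3, 6], [2], [4], [5]].

The final insertion tableau P = [[1, 3, 6], [2], [4], [5]] has shape [3, 1, 1, 1].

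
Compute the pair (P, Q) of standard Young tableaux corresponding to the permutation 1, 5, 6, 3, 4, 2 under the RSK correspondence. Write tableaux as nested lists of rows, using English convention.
Insert each entry of the permutation into P by Schensted row insertion, recording in Q the position of each new cell.

After inserting 1: P = [[1]].
After inserting 5: P = [[1, 5]].
After inserting 6: P = [[1, 5, 6]].
After inserting 3: P = [[1, 3, 6], [5]].
After inserting 4: P = [[1, 3, 4], [5, 6]].
After inserting 2: P = [[1, 2, 4], [3, 6], [5]].

So P = [[1, 2, 4], [3, 6], [5]], Q = [[1, 2, 3], [4, 5], [6]].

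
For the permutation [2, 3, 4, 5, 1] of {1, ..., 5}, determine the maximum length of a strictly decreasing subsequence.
2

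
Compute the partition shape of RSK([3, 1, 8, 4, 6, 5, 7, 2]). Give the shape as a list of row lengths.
Row-insert each entry into an empty tableau.

After inserting 3: P = [[3]].
After inserting 1: P = [[1], [3]].
After inserting 8: P = [[1, 8], [3]].
After inserting 4: P = [[1, 4], [3, 8]].
After inserting 6: P = [[1, 4, 6], [3, 8]].
After inserting 5: P = [[1, 4, 5], [3, 6], [8]].
After inserting 7: P = [[1, 4, 5, 7], [3, 6], [8]].
After inserting 2: P = [[1, 2, 5, 7], [3, 4], [6], [8]].

The final insertion tableau P = [[1, 2, 5, 7], [3, 4], [6], [8]] has shape [4, 2, 1, 1].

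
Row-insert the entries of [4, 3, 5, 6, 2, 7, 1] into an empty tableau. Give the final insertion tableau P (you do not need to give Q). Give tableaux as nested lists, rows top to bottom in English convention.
P = [[1, 5, 6, 7], [2], [3], [4]]

Insert 4: appended to row 1. P = [[4]].
Insert 3: 3 bumps 4 from row 1; 4 starts row 2. P = [[3], [4]].
Insert 5: appended to row 1. P = [[3, 5], [4]].
Insert 6: appended to row 1. P = [[3, 5, 6], [4]].
Insert 2: 2 bumps 3 from row 1; 3 bumps 4 from row 2; 4 starts row 3. P = [[2, 5, 6], [3], [4]].
Insert 7: appended to row 1. P = [[2, 5, 6, 7], [3], [4]].
Insert 1: 1 bumps 2 from row 1; 2 bumps 3 from row 2; 3 bumps 4 from row 3; 4 starts row 4. P = [[1, 5, 6, 7], [2], [3], [4]].

So P = [[1, 5, 6, 7], [2], [3], [4]].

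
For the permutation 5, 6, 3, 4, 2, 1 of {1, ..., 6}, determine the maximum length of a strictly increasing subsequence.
2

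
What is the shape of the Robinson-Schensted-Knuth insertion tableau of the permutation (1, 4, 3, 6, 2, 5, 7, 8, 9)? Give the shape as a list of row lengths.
[6, 2, 1]

Row-insert each entry into an empty tableau.

After inserting 1: P = [[1]].
After inserting 4: P = [[1, 4]].
After inserting 3: P = [[1, 3], [4]].
After inserting 6: P = [[1, 3, 6], [4]].
After inserting 2: P = [[1, 2, 6], [3], [4]].
After inserting 5: P = [[1, 2, 5], [3, 6], [4]].
After inserting 7: P = [[1, 2, 5, 7], [3, 6], [4]].
After inserting 8: P = [[1, 2, 5, 7, 8], [3, 6], [4]].
After inserting 9: P = [[1, 2, 5, 7, 8, 9], [3, 6], [4]].

The final insertion tableau P = [[1, 2, 5, 7, 8, 9], [3, 6], [4]] has shape [6, 2, 1].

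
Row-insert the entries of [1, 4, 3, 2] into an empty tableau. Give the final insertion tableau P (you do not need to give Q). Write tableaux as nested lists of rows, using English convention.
Insert 1: appended to row 1. P = [[1]].
Insert 4: appended to row 1. P = [[1, 4]].
Insert 3: 3 bumps 4 from row 1; 4 starts row 2. P = [[1, 3], [4]].
Insert 2: 2 bumps 3 from row 1; 3 bumps 4 from row 2; 4 starts row 3. P = [[1, 2], [3], [4]].

So P = [[1, 2], [3], [4]].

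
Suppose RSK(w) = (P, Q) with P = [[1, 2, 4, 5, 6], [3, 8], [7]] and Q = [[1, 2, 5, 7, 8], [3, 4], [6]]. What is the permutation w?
Reverse the RSK construction: for i from n down to 1, find the cell of Q containing i, remove the entry at that cell from P, and reverse-bump it up through P; the value ejected from row 1 is w(i).

Step i=8: Q has 8 at row 1, column 5; remove that cell from P, ejecting 6. So w(8) = 6. P is now [[1, 2, 4, 5], [3, 8], [7]].
Step i=7: Q has 7 at row 1, column 4; remove that cell from P, ejecting 5. So w(7) = 5. P is now [[1, 2, 4], [3, 8], [7]].
Step i=6: Q has 6 at row 3, column 1; remove 7 from row 3 of P and reverse-bump: 7 enters row 2 and ejects 3; 3 enters row 1 and ejects 2. So w(6) = 2. P is now [[1, 3, 4], [7, 8]].
Step i=5: Q has 5 at row 1, column 3; remove that cell from P, ejecting 4. So w(5) = 4. P is now [[1, 3], [7, 8]].
Step i=4: Q has 4 at row 2, column 2; remove 8 from row 2 of P and reverse-bump: 8 enters row 1 and ejects 3. So w(4) = 3. P is now [[1, 8], [7]].
Step i=3: Q has 3 at row 2, column 1; remove 7 from row 2 of P and reverse-bump: 7 enters row 1 and ejects 1. So w(3) = 1. P is now [[7, 8]].
Step i=2: Q has 2 at row 1, column 2; remove that cell from P, ejecting 8. So w(2) = 8. P is now [[7]].
Step i=1: Q has 1 at row 1, column 1; remove that cell from P, ejecting 7. So w(1) = 7. P is now [].

So w = 7 8 1 3 4 2 5 6.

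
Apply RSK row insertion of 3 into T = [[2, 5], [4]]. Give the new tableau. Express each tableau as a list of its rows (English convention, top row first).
[[2, 3], [4, 5]]

In row 1, 3 replaces 5 (the leftmost entry greater than 3); 5 is bumped to row 2. 5 is appended to row 2. The new tableau is [[2, 3], [4, 5]].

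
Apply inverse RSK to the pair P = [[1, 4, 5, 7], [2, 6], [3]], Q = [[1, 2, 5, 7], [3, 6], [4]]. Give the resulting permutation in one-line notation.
3 4 2 1 6 5 7

Reverse RSK: for i = n, n-1, ..., 1, locate i in Q, remove the corresponding corner cell from P, and reverse-bump its entry up through P; the value ejected from row 1 is w(i).

So w = 3 4 2 1 6 5 7.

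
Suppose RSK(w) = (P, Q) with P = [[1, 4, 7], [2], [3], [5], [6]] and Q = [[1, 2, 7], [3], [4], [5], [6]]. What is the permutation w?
3 6 5 4 2 1 7

Reverse the RSK construction: for i from n down to 1, find the cell of Q containing i, remove the entry at that cell from P, and reverse-bump it up through P; the value ejected from row 1 is w(i).

Step i=7: Q has 7 at row 1, column 3; remove that cell from P, ejecting 7. So w(7) = 7. P is now [[1, 4], [2], [3], [5], [6]].
Step i=6: Q has 6 at row 5, column 1; remove 6 from row 5 of P and reverse-bump: 6 enters row 4 and ejects 5; 5 enters row 3 and ejects 3; 3 enters row 2 and ejects 2; 2 enters row 1 and ejects 1. So w(6) = 1. P is now [[2, 4], [3], [5], [6]].
Step i=5: Q has 5 at row 4, column 1; remove 6 from row 4 of P and reverse-bump: 6 enters row 3 and ejects 5; 5 enters row 2 and ejects 3; 3 enters row 1 and ejects 2. So w(5) = 2. P is now [[3, 4], [5], [6]].
Step i=4: Q has 4 at row 3, column 1; remove 6 from row 3 of P and reverse-bump: 6 enters row 2 and ejects 5; 5 enters row 1 and ejects 4. So w(4) = 4. P is now [[3, 5], [6]].
Step i=3: Q has 3 at row 2, column 1; remove 6 from row 2 of P and reverse-bump: 6 enters row 1 and ejects 5. So w(3) = 5. P is now [[3, 6]].
Step i=2: Q has 2 at row 1, column 2; remove that cell from P, ejecting 6. So w(2) = 6. P is now [[3]].
Step i=1: Q has 1 at row 1, column 1; remove that cell from P, ejecting 3. So w(1) = 3. P is now [].

So w = 3 6 5 4 2 1 7.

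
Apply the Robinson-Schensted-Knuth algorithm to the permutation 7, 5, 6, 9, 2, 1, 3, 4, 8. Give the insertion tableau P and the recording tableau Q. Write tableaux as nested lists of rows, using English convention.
Insert each entry of the permutation into P by Schensted row insertion, recording in Q the position of each new cell.

Insert 7: appended to row 1. P = [[7]].
Insert 5: 5 bumps 7 from row 1; 7 starts row 2. P = [[5], [7]].
Insert 6: appended to row 1. P = [[5, 6], [7]].
Insert 9: appended to row 1. P = [[5, 6, 9], [7]].
Insert 2: 2 bumps 5 from row 1; 5 bumps 7 from row 2; 7 starts row 3. P = [[2, 6, 9], [5], [7]].
Insert 1: 1 bumps 2 from row 1; 2 bumps 5 from row 2; 5 bumps 7 from row 3; 7 starts row 4. P = [[1, 6, 9], [2], [5], [7]].
Insert 3: 3 bumps 6 from row 1; 6 appends to row 2. P = [[1, 3, 9], [2, 6], [5], [7]].
Insert 4: 4 bumps 9 from row 1; 9 appends to row 2. P = [[1, 3, 4], [2, 6, 9], [5], [7]].
Insert 8: appended to row 1. P = [[1, 3, 4, 8], [2, 6, 9], [5], [7]].

So P = [[1, 3, 4, 8], [2, 6, 9], [5], [7]], Q = [[1, 3, 4, 9], [2, 7, 8], [5], [6]].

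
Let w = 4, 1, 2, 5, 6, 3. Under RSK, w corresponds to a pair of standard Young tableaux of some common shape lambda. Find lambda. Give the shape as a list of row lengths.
[4, 2]

Row-insert each entry into an empty tableau.

After inserting 4: P = [[4]].
After inserting 1: P = [[1], [4]].
After inserting 2: P = [[1, 2], [4]].
After inserting 5: P = [[1, 2, 5], [4]].
After inserting 6: P = [[1, 2, 5, 6], [4]].
After inserting 3: P = [[1, 2, 3, 6], [4, 5]].

The final insertion tableau P = [[1, 2, 3, 6], [4, 5]] has shape [4, 2].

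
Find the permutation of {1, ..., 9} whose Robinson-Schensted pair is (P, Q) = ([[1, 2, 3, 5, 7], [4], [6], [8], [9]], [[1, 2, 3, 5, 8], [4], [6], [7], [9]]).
1 2 9 4 8 6 5 7 3

Reverse the RSK construction: for i from n down to 1, find the cell of Q containing i, remove the entry at that cell from P, and reverse-bump it up through P; the value ejected from row 1 is w(i).

Step i=9: Q has 9 at row 5, column 1; remove 9 from row 5 of P and reverse-bump: 9 enters row 4 and ejects 8; 8 enters row 3 and ejects 6; 6 enters row 2 and ejects 4; 4 enters row 1 and ejects 3. So w(9) = 3. P is now [[1, 2, 4, 5, 7], [6], [8], [9]].
Step i=8: Q has 8 at row 1, column 5; remove that cell from P, ejecting 7. So w(8) = 7. P is now [[1, 2, 4, 5], [6], [8], [9]].
Step i=7: Q has 7 at row 4, column 1; remove 9 from row 4 of P and reverse-bump: 9 enters row 3 and ejects 8; 8 enters row 2 and ejects 6; 6 enters row 1 and ejects 5. So w(7) = 5. P is now [[1, 2, 4, 6], [8], [9]].
Step i=6: Q has 6 at row 3, column 1; remove 9 from row 3 of P and reverse-bump: 9 enters row 2 and ejects 8; 8 enters row 1 and ejects 6. So w(6) = 6. P is now [[1, 2, 4, 8], [9]].
Step i=5: Q has 5 at row 1, column 4; remove that cell from P, ejecting 8. So w(5) = 8. P is now [[1, 2, 4], [9]].
Step i=4: Q has 4 at row 2, column 1; remove 9 from row 2 of P and reverse-bump: 9 enters row 1 and ejects 4. So w(4) = 4. P is now [[1, 2, 9]].
Step i=3: Q has 3 at row 1, column 3; remove that cell from P, ejecting 9. So w(3) = 9. P is now [[1, 2]].
Step i=2: Q has 2 at row 1, column 2; remove that cell from P, ejecting 2. So w(2) = 2. P is now [[1]].
Step i=1: Q has 1 at row 1, column 1; remove that cell from P, ejecting 1. So w(1) = 1. P is now [].

So w = 1 2 9 4 8 6 5 7 3.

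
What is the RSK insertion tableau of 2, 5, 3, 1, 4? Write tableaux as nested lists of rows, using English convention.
P = [[1, 3, 4], [2], [5]]

Insert 2: appended to row 1. P = [[2]].
Insert 5: appended to row 1. P = [[2, 5]].
Insert 3: 3 bumps 5 from row 1; 5 starts row 2. P = [[2, 3], [5]].
Insert 1: 1 bumps 2 from row 1; 2 bumps 5 from row 2; 5 starts row 3. P = [[1, 3], [2], [5]].
Insert 4: appended to row 1. P = [[1, 3, 4], [2], [5]].

So P = [[1, 3, 4], [2], [5]].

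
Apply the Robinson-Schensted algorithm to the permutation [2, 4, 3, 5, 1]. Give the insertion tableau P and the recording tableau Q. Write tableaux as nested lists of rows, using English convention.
P = [[1, 3, 5], [2], [4]], Q = [[1, 2, 4], [3], [5]]

Insert each entry of the permutation into P by Schensted row insertion, recording in Q the position of each new cell.

Insert 2: appended to row 1. P = [[2]], Q = [[1]].
Insert 4: appended to row 1. P = [[2, 4]], Q = [[1, 2]].
Insert 3: 3 bumps 4 from row 1; 4 starts row 2. P = [[2, 3], [4]], Q = [[1, 2], [3]].
Insert 5: appended to row 1. P = [[2, 3, 5], [4]], Q = [[1, 2, 4], [3]].
Insert 1: 1 bumps 2 from row 1; 2 bumps 4 from row 2; 4 starts row 3. P = [[1, 3, 5], [2], [4]], Q = [[1, 2, 4], [3], [5]].

So P = [[1, 3, 5], [2], [4]], Q = [[1, 2, 4], [3], [5]].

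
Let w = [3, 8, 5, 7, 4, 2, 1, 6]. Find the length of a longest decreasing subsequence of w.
5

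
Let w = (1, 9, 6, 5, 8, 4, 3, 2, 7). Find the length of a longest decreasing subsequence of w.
6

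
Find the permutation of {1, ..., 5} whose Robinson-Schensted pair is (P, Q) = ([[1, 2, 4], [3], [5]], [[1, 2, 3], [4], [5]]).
1 3 5 4 2

Reverse RSK: for i = n, n-1, ..., 1, locate i in Q, remove the corresponding corner cell from P, and reverse-bump its entry up through P; the value ejected from row 1 is w(i).

So w = 1 3 5 4 2.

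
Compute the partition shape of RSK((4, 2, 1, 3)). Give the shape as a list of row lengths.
Row-insert each entry into an empty tableau.

After inserting 4: P = [[4]].
After inserting 2: P = [[2], [4]].
After inserting 1: P = [[1], [2], [4]].
After inserting 3: P = [[1, 3], [2], [4]].

The final insertion tableau P = [[1, 3], [2], [4]] has shape [2, 1, 1].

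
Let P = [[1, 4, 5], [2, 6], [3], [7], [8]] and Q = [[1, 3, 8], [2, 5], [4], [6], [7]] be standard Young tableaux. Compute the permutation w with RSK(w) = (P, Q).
Reverse the RSK construction: for i from n down to 1, find the cell of Q containing i, remove the entry at that cell from P, and reverse-bump it up through P; the value ejected from row 1 is w(i).

Step i=8: Q has 8 at row 1, column 3; remove that cell from P, ejecting 5. So w(8) = 5. P is now [[1, 4], [2, 6], [3], [7], [8]].
Step i=7: Q has 7 at row 5, column 1; remove 8 from row 5 of P and reverse-bump: 8 enters row 4 and ejects 7; 7 enters row 3 and ejects 3; 3 enters row 2 and ejects 2; 2 enters row 1 and ejects 1. So w(7) = 1. P is now [[2, 4], [3, 6], [7], [8]].
Step i=6: Q has 6 at row 4, column 1; remove 8 from row 4 of P and reverse-bump: 8 enters row 3 and ejects 7; 7 enters row 2 and ejects 6; 6 enters row 1 and ejects 4. So w(6) = 4. P is now [[2, 6], [3, 7], [8]].
Step i=5: Q has 5 at row 2, column 2; remove 7 from row 2 of P and reverse-bump: 7 enters row 1 and ejects 6. So w(5) = 6. P is now [[2, 7], [3], [8]].
Step i=4: Q has 4 at row 3, column 1; remove 8 from row 3 of P and reverse-bump: 8 enters row 2 and ejects 3; 3 enters row 1 and ejects 2. So w(4) = 2. P is now [[3, 7], [8]].
Step i=3: Q has 3 at row 1, column 2; remove that cell from P, ejecting 7. So w(3) = 7. P is now [[3], [8]].
Step i=2: Q has 2 at row 2, column 1; remove 8 from row 2 of P and reverse-bump: 8 enters row 1 and ejects 3. So w(2) = 3. P is now [[8]].
Step i=1: Q has 1 at row 1, column 1; remove that cell from P, ejecting 8. So w(1) = 8. P is now [].

So w = 8 3 7 2 6 4 1 5.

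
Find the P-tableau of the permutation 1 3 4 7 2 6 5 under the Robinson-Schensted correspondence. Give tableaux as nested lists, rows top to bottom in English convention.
P = [[1, 2, 4, 5], [3, 6], [7]]

Insert 1: appended to row 1. P = [[1]].
Insert 3: appended to row 1. P = [[1, 3]].
Insert 4: appended to row 1. P = [[1, 3, 4]].
Insert 7: appended to row 1. P = [[1, 3, 4, 7]].
Insert 2: 2 bumps 3 from row 1; 3 starts row 2. P = [[1, 2, 4, 7], [3]].
Insert 6: 6 bumps 7 from row 1; 7 appends to row 2. P = [[1, 2, 4, 6], [3, 7]].
Insert 5: 5 bumps 6 from row 1; 6 bumps 7 from row 2; 7 starts row 3. P = [[1, 2, 4, 5], [3, 6], [7]].

So P = [[1, 2, 4, 5], [3, 6], [7]].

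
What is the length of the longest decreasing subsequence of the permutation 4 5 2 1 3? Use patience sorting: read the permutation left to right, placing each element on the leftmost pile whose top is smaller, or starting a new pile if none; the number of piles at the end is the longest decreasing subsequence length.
4: new pile. tops = [4]
5: onto pile 1 (replacing 4). tops = [5]
2: new pile. tops = [5, 2]
1: new pile. tops = [5, 2, 1]
3: onto pile 2 (replacing 2). tops = [5, 3, 1]

3 piles, so the longest decreasing subsequence has length 3.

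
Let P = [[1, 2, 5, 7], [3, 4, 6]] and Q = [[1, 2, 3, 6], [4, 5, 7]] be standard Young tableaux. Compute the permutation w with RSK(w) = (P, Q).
Reverse the RSK construction: for i from n down to 1, find the cell of Q containing i, remove the entry at that cell from P, and reverse-bump it up through P; the value ejected from row 1 is w(i).

Step i=7: Q has 7 at row 2, column 3; remove 6 from row 2 of P and reverse-bump: 6 enters row 1 and ejects 5. So w(7) = 5. P is now [[1, 2, 6, 7], [3, 4]].
Step i=6: Q has 6 at row 1, column 4; remove that cell from P, ejecting 7. So w(6) = 7. P is now [[1, 2, 6], [3, 4]].
Step i=5: Q has 5 at row 2, column 2; remove 4 from row 2 of P and reverse-bump: 4 enters row 1 and ejects 2. So w(5) = 2. P is now [[1, 4, 6], [3]].
Step i=4: Q has 4 at row 2, column 1; remove 3 from row 2 of P and reverse-bump: 3 enters row 1 and ejects 1. So w(4) = 1. P is now [[3, 4, 6]].
Step i=3: Q has 3 at row 1, column 3; remove that cell from P, ejecting 6. So w(3) = 6. P is now [[3, 4]].
Step i=2: Q has 2 at row 1, column 2; remove that cell from P, ejecting 4. So w(2) = 4. P is now [[3]].
Step i=1: Q has 1 at row 1, column 1; remove that cell from P, ejecting 3. So w(1) = 3. P is now [].

So w = 3 4 6 1 2 7 5.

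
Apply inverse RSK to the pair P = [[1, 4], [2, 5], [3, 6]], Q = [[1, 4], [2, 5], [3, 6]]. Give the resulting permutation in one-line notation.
Reverse the RSK construction: for i from n down to 1, find the cell of Q containing i, remove the entry at that cell from P, and reverse-bump it up through P; the value ejected from row 1 is w(i).

Step i=6: Q has 6 at row 3, column 2; remove 6 from row 3 of P and reverse-bump: 6 enters row 2 and ejects 5; 5 enters row 1 and ejects 4. So w(6) = 4. P is now [[1, 5], [2, 6], [3]].
Step i=5: Q has 5 at row 2, column 2; remove 6 from row 2 of P and reverse-bump: 6 enters row 1 and ejects 5. So w(5) = 5. P is now [[1, 6], [2], [3]].
Step i=4: Q has 4 at row 1, column 2; remove that cell from P, ejecting 6. So w(4) = 6. P is now [[1], [2], [3]].
Step i=3: Q has 3 at row 3, column 1; remove 3 from row 3 of P and reverse-bump: 3 enters row 2 and ejects 2; 2 enters row 1 and ejects 1. So w(3) = 1. P is now [[2], [3]].
Step i=2: Q has 2 at row 2, column 1; remove 3 from row 2 of P and reverse-bump: 3 enters row 1 and ejects 2. So w(2) = 2. P is now [[3]].
Step i=1: Q has 1 at row 1, column 1; remove that cell from P, ejecting 3. So w(1) = 3. P is now [].

So w = 3 2 1 6 5 4.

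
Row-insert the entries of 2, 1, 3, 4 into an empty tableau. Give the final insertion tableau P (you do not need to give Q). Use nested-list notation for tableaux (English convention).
P = [[1, 3, 4], [2]]

After inserting 2: P = [[2]].
After inserting 1: P = [[1], [2]].
After inserting 3: P = [[1, 3], [2]].
After inserting 4: P = [[1, 3, 4], [2]].

So P = [[1, 3, 4], [2]].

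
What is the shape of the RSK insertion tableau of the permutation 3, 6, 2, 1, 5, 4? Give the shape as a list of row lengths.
[2, 2, 2]

RSK row insertion gives P = [[1, 4], [2, 5], [3, 6]], which has shape [2, 2, 2].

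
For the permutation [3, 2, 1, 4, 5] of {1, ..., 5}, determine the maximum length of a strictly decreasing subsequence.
3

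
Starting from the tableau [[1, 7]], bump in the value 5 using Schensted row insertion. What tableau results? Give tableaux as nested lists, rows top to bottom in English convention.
[[1, 5], [7]]

In row 1, 5 replaces 7 (the leftmost entry greater than 5); 7 is bumped to row 2. 7 starts a new row 2. The new tableau is [[1, 5], [7]].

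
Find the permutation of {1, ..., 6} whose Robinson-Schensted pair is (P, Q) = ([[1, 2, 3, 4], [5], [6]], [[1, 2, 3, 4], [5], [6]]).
Reverse RSK: for i = n, n-1, ..., 1, locate i in Q, remove the corresponding corner cell from P, and reverse-bump its entry up through P; the value ejected from row 1 is w(i).

So w = 1 2 3 6 5 4.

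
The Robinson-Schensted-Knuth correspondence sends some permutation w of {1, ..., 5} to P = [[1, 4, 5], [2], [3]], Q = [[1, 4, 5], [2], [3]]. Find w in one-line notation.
3 2 1 4 5

Reverse the RSK construction: for i from n down to 1, find the cell of Q containing i, remove the entry at that cell from P, and reverse-bump it up through P; the value ejected from row 1 is w(i).

Step i=5: Q has 5 at row 1, column 3; remove that cell from P, ejecting 5. So w(5) = 5. P is now [[1, 4], [2], [3]].
Step i=4: Q has 4 at row 1, column 2; remove that cell from P, ejecting 4. So w(4) = 4. P is now [[1], [2], [3]].
Step i=3: Q has 3 at row 3, column 1; remove 3 from row 3 of P and reverse-bump: 3 enters row 2 and ejects 2; 2 enters row 1 and ejects 1. So w(3) = 1. P is now [[2], [3]].
Step i=2: Q has 2 at row 2, column 1; remove 3 from row 2 of P and reverse-bump: 3 enters row 1 and ejects 2. So w(2) = 2. P is now [[3]].
Step i=1: Q has 1 at row 1, column 1; remove that cell from P, ejecting 3. So w(1) = 3. P is now [].

So w = 3 2 1 4 5.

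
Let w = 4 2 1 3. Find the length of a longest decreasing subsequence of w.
3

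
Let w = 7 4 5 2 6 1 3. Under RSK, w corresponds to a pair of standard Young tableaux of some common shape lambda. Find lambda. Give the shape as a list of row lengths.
[3, 2, 1, 1]

Row-insert each entry into an empty tableau.

After inserting 7: P = [[7]].
After inserting 4: P = [[4], [7]].
After inserting 5: P = [[4, 5], [7]].
After inserting 2: P = [[2, 5], [4], [7]].
After inserting 6: P = [[2, 5, 6], [4], [7]].
After inserting 1: P = [[1, 5, 6], [2], [4], [7]].
After inserting 3: P = [[1, 3, 6], [2, 5], [4], [7]].

The final insertion tableau P = [[1, 3, 6], [2, 5], [4], [7]] has shape [3, 2, 1, 1].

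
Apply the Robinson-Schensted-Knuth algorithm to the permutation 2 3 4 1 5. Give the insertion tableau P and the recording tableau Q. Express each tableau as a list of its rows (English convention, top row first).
Insert each entry of the permutation into P by Schensted row insertion, recording in Q the position of each new cell.

Insert 2: appended to row 1. P = [[2]], Q = [[1]].
Insert 3: appended to row 1. P = [[2, 3]], Q = [[1, 2]].
Insert 4: appended to row 1. P = [[2, 3, 4]], Q = [[1, 2, 3]].
Insert 1: 1 bumps 2 from row 1; 2 starts row 2. P = [[1, 3, 4], [2]], Q = [[1, 2, 3], [4]].
Insert 5: appended to row 1. P = [[1, 3, 4, 5], [2]], Q = [[1, 2, 3, 5], [4]].

So P = [[1, 3, 4, 5], [2]], Q = [[1, 2, 3, 5], [4]].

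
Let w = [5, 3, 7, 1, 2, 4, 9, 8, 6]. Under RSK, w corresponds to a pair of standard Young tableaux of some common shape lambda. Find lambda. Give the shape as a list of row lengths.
[4, 3, 2]

RSK row insertion gives P = [[1, 2, 4, 6], [3, 7, 8], [5, 9]], which has shape [4, 3, 2].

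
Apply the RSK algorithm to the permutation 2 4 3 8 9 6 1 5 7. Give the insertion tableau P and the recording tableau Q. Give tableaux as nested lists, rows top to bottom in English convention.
Insert each entry of the permutation into P by Schensted row insertion, recording in Q the position of each new cell.

Insert 2: appended to row 1. P = [[2]].
Insert 4: appended to row 1. P = [[2, 4]].
Insert 3: 3 bumps 4 from row 1; 4 starts row 2. P = [[2, 3], [4]].
Insert 8: appended to row 1. P = [[2, 3, 8], [4]].
Insert 9: appended to row 1. P = [[2, 3, 8, 9], [4]].
Insert 6: 6 bumps 8 from row 1; 8 appends to row 2. P = [[2, 3, 6, 9], [4, 8]].
Insert 1: 1 bumps 2 from row 1; 2 bumps 4 from row 2; 4 starts row 3. P = [[1, 3, 6, 9], [2, 8], [4]].
Insert 5: 5 bumps 6 from row 1; 6 bumps 8 from row 2; 8 appends to row 3. P = [[1, 3, 5, 9], [2, 6], [4, 8]].
Insert 7: 7 bumps 9 from row 1; 9 appends to row 2. P = [[1, 3, 5, 7], [2, 6, 9], [4, 8]].

So P = [[1, 3, 5, 7], [2, 6, 9], [4, 8]], Q = [[1, 2, 4, 5], [3, 6, 9], [7, 8]].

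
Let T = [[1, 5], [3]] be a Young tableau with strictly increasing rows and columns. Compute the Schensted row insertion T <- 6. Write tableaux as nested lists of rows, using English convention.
6 is larger than every entry of row 1, so it is appended to row 1. The new tableau is [[1, 5, 6], [3]].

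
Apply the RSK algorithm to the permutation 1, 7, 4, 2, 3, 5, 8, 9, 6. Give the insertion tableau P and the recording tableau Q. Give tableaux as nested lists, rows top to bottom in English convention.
P = [[1, 2, 3, 5, 6, 9], [4, 8], [7]], Q = [[1, 2, 5, 6, 7, 8], [3, 9], [4]]

Insert each entry of the permutation into P by Schensted row insertion, recording in Q the position of each new cell.

Insert 1: appended to row 1. P = [[1]], Q = [[1]].
Insert 7: appended to row 1. P = [[1, 7]], Q = [[1, 2]].
Insert 4: 4 bumps 7 from row 1; 7 starts row 2. P = [[1, 4], [7]], Q = [[1, 2], [3]].
Insert 2: 2 bumps 4 from row 1; 4 bumps 7 from row 2; 7 starts row 3. P = [[1, 2], [4], [7]], Q = [[1, 2], [3], [4]].
Insert 3: appended to row 1. P = [[1, 2, 3], [4], [7]], Q = [[1, 2, 5], [3], [4]].
Insert 5: appended to row 1. P = [[1, 2, 3, 5], [4], [7]], Q = [[1, 2, 5, 6], [3], [4]].
Insert 8: appended to row 1. P = [[1, 2, 3, 5, 8], [4], [7]], Q = [[1, 2, 5, 6, 7], [3], [4]].
Insert 9: appended to row 1. P = [[1, 2, 3, 5, 8, 9], [4], [7]], Q = [[1, 2, 5, 6, 7, 8], [3], [4]].
Insert 6: 6 bumps 8 from row 1; 8 appends to row 2. P = [[1, 2, 3, 5, 6, 9], [4, 8], [7]], Q = [[1, 2, 5, 6, 7, 8], [3, 9], [4]].

So P = [[1, 2, 3, 5, 6, 9], [4, 8], [7]], Q = [[1, 2, 5, 6, 7, 8], [3, 9], [4]].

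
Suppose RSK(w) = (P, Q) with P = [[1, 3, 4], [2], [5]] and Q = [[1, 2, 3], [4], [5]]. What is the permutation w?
2 3 5 4 1

Reverse the RSK construction: for i from n down to 1, find the cell of Q containing i, remove the entry at that cell from P, and reverse-bump it up through P; the value ejected from row 1 is w(i).

Step i=5: Q has 5 at row 3, column 1; remove 5 from row 3 of P and reverse-bump: 5 enters row 2 and ejects 2; 2 enters row 1 and ejects 1. So w(5) = 1. P is now [[2, 3, 4], [5]].
Step i=4: Q has 4 at row 2, column 1; remove 5 from row 2 of P and reverse-bump: 5 enters row 1 and ejects 4. So w(4) = 4. P is now [[2, 3, 5]].
Step i=3: Q has 3 at row 1, column 3; remove that cell from P, ejecting 5. So w(3) = 5. P is now [[2, 3]].
Step i=2: Q has 2 at row 1, column 2; remove that cell from P, ejecting 3. So w(2) = 3. P is now [[2]].
Step i=1: Q has 1 at row 1, column 1; remove that cell from P, ejecting 2. So w(1) = 2. P is now [].

So w = 2 3 5 4 1.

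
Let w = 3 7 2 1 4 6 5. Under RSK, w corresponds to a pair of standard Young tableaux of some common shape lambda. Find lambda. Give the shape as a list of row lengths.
[3, 2, 2]

Row-insert each entry into an empty tableau.

After inserting 3: P = [[3]].
After inserting 7: P = [[3, 7]].
After inserting 2: P = [[2, 7], [3]].
After inserting 1: P = [[1, 7], [2], [3]].
After inserting 4: P = [[1, 4], [2, 7], [3]].
After inserting 6: P = [[1, 4, 6], [2, 7], [3]].
After inserting 5: P = [[1, 4, 5], [2, 6], [3, 7]].

The final insertion tableau P = [[1, 4, 5], [2, 6], [3, 7]] has shape [3, 2, 2].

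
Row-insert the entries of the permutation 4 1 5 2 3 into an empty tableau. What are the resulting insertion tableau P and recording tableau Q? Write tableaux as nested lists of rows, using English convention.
Insert each entry of the permutation into P by Schensted row insertion, recording in Q the position of each new cell.

Insert 4: appended to row 1. P = [[4]].
Insert 1: 1 bumps 4 from row 1; 4 starts row 2. P = [[1], [4]].
Insert 5: appended to row 1. P = [[1, 5], [4]].
Insert 2: 2 bumps 5 from row 1; 5 appends to row 2. P = [[1, 2], [4, 5]].
Insert 3: appended to row 1. P = [[1, 2, 3], [4, 5]].

So P = [[1, 2, 3], [4, 5]], Q = [[1, 3, 5], [2, 4]].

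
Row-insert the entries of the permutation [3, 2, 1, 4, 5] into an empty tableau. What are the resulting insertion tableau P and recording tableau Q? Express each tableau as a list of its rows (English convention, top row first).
Insert each entry of the permutation into P by Schensted row insertion, recording in Q the position of each new cell.

Insert 3: appended to row 1. P = [[3]].
Insert 2: 2 bumps 3 from row 1; 3 starts row 2. P = [[2], [3]].
Insert 1: 1 bumps 2 from row 1; 2 bumps 3 from row 2; 3 starts row 3. P = [[1], [2], [3]].
Insert 4: appended to row 1. P = [[1, 4], [2], [3]].
Insert 5: appended to row 1. P = [[1, 4, 5], [2], [3]].

So P = [[1, 4, 5], [2], [3]], Q = [[1, 4, 5], [2], [3]].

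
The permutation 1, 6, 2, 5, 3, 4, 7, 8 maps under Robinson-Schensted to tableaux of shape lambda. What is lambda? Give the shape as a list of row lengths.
[6, 1, 1]

Row-insert each entry into an empty tableau.

After inserting 1: P = [[1]].
After inserting 6: P = [[1, 6]].
After inserting 2: P = [[1, 2], [6]].
After inserting 5: P = [[1, 2, 5], [6]].
After inserting 3: P = [[1, 2, 3], [5], [6]].
After inserting 4: P = [[1, 2, 3, 4], [5], [6]].
After inserting 7: P = [[1, 2, 3, 4, 7], [5], [6]].
After inserting 8: P = [[1, 2, 3, 4, 7, 8], [5], [6]].

The final insertion tableau P = [[1, 2, 3, 4, 7, 8], [5], [6]] has shape [6, 1, 1].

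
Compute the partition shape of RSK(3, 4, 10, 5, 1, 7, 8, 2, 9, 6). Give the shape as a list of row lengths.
[6, 3, 1]

Row-insert each entry into an empty tableau.

After inserting 3: P = [[3]].
After inserting 4: P = [[3, 4]].
After inserting 10: P = [[3, 4, 10]].
After inserting 5: P = [[3, 4, 5], [10]].
After inserting 1: P = [[1, 4, 5], [3], [10]].
After inserting 7: P = [[1, 4, 5, 7], [3], [10]].
After inserting 8: P = [[1, 4, 5, 7, 8], [3], [10]].
After inserting 2: P = [[1, 2, 5, 7, 8], [3, 4], [10]].
After inserting 9: P = [[1, 2, 5, 7, 8, 9], [3, 4], [10]].
After inserting 6: P = [[1, 2, 5, 6, 8, 9], [3, 4, 7], [10]].

The final insertion tableau P = [[1, 2, 5, 6, 8, 9], [3, 4, 7], [10]] has shape [6, 3, 1].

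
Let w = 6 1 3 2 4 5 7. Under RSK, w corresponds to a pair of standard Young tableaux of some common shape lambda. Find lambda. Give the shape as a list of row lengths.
[5, 1, 1]

Row-insert each entry into an empty tableau.

After inserting 6: P = [[6]].
After inserting 1: P = [[1], [6]].
After inserting 3: P = [[1, 3], [6]].
After inserting 2: P = [[1, 2], [3], [6]].
After inserting 4: P = [[1, 2, 4], [3], [6]].
After inserting 5: P = [[1, 2, 4, 5], [3], [6]].
After inserting 7: P = [[1, 2, 4, 5, 7], [3], [6]].

The final insertion tableau P = [[1, 2, 4, 5, 7], [3], [6]] has shape [5, 1, 1].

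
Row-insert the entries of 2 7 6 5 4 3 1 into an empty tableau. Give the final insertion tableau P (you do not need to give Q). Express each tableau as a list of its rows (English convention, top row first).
After inserting 2: P = [[2]].
After inserting 7: P = [[2, 7]].
After inserting 6: P = [[2, 6], [7]].
After inserting 5: P = [[2, 5], [6], [7]].
After inserting 4: P = [[2, 4], [5], [6], [7]].
After inserting 3: P = [[2, 3], [4], [5], [6], [7]].
After inserting 1: P = [[1, 3], [2], [4], [5], [6], [7]].

So P = [[1, 3], [2], [4], [5], [6], [7]].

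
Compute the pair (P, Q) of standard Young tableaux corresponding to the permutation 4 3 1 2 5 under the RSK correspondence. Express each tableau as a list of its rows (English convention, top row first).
P = [[1, 2, 5], [3], [4]], Q = [[1, 4, 5], [2], [3]]

Insert each entry of the permutation into P by Schensted row insertion, recording in Q the position of each new cell.

After inserting 4: P = [[4]].
After inserting 3: P = [[3], [4]].
After inserting 1: P = [[1], [3], [4]].
After inserting 2: P = [[1, 2], [3], [4]].
After inserting 5: P = [[1, 2, 5], [3], [4]].

So P = [[1, 2, 5], [3], [4]], Q = [[1, 4, 5], [2], [3]].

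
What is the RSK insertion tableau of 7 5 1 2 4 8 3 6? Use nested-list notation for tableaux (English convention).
P = [[1, 2, 3, 6], [4, 8], [5], [7]]

Insert 7: appended to row 1. P = [[7]].
Insert 5: 5 bumps 7 from row 1; 7 starts row 2. P = [[5], [7]].
Insert 1: 1 bumps 5 from row 1; 5 bumps 7 from row 2; 7 starts row 3. P = [[1], [5], [7]].
Insert 2: appended to row 1. P = [[1, 2], [5], [7]].
Insert 4: appended to row 1. P = [[1, 2, 4], [5], [7]].
Insert 8: appended to row 1. P = [[1, 2, 4, 8], [5], [7]].
Insert 3: 3 bumps 4 from row 1; 4 bumps 5 from row 2; 5 bumps 7 from row 3; 7 starts row 4. P = [[1, 2, 3, 8], [4], [5], [7]].
Insert 6: 6 bumps 8 from row 1; 8 appends to row 2. P = [[1, 2, 3, 6], [4, 8], [5], [7]].

So P = [[1, 2, 3, 6], [4, 8], [5], [7]].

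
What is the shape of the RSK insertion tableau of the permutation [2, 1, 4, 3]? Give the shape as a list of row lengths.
[2, 2]

Row-insert each entry into an empty tableau.

After inserting 2: P = [[2]].
After inserting 1: P = [[1], [2]].
After inserting 4: P = [[1, 4], [2]].
After inserting 3: P = [[1, 3], [2, 4]].

The final insertion tableau P = [[1, 3], [2, 4]] has shape [2, 2].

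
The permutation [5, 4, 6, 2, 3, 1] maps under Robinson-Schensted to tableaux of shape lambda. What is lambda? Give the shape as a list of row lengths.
[2, 2, 1, 1]

RSK row insertion gives P = [[1, 3], [2, 6], [4], [5]], which has shape [2, 2, 1, 1].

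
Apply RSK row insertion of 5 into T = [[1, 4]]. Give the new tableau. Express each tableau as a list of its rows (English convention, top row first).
5 is larger than every entry of row 1, so it is appended to row 1. The new tableau is [[1, 4, 5]].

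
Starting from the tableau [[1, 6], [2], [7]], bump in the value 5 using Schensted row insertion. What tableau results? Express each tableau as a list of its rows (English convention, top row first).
In row 1, 5 replaces 6 (the leftmost entry greater than 5); 6 is bumped to row 2. 6 is appended to row 2. The new tableau is [[1, 5], [2, 6], [7]].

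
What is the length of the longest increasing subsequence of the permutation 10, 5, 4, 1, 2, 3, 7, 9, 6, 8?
5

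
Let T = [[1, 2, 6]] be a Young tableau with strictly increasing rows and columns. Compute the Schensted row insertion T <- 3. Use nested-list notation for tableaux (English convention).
In row 1, 3 replaces 6 (the leftmost entry greater than 3); 6 is bumped to row 2. 6 starts a new row 2. The new tableau is [[1, 2, 3], [6]].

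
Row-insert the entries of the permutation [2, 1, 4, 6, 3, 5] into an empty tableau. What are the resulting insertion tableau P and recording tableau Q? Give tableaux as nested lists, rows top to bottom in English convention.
P = [[1, 3, 5], [2, 4, 6]], Q = [[1, 3, 4], [2, 5, 6]]

Insert each entry of the permutation into P by Schensted row insertion, recording in Q the position of each new cell.

After inserting 2: P = [[2]].
After inserting 1: P = [[1], [2]].
After inserting 4: P = [[1, 4], [2]].
After inserting 6: P = [[1, 4, 6], [2]].
After inserting 3: P = [[1, 3, 6], [2, 4]].
After inserting 5: P = [[1, 3, 5], [2, 4, 6]].

So P = [[1, 3, 5], [2, 4, 6]], Q = [[1, 3, 4], [2, 5, 6]].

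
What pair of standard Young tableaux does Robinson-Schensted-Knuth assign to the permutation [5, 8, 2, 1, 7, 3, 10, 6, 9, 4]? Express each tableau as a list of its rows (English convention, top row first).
Insert each entry of the permutation into P by Schensted row insertion, recording in Q the position of each new cell.

Insert 5: appended to row 1. P = [[5]].
Insert 8: appended to row 1. P = [[5, 8]].
Insert 2: 2 bumps 5 from row 1; 5 starts row 2. P = [[2, 8], [5]].
Insert 1: 1 bumps 2 from row 1; 2 bumps 5 from row 2; 5 starts row 3. P = [[1, 8], [2], [5]].
Insert 7: 7 bumps 8 from row 1; 8 appends to row 2. P = [[1, 7], [2, 8], [5]].
Insert 3: 3 bumps 7 from row 1; 7 bumps 8 from row 2; 8 appends to row 3. P = [[1, 3], [2, 7], [5, 8]].
Insert 10: appended to row 1. P = [[1, 3, 10], [2, 7], [5, 8]].
Insert 6: 6 bumps 10 from row 1; 10 appends to row 2. P = [[1, 3, 6], [2, 7, 10], [5, 8]].
Insert 9: appended to row 1. P = [[1, 3, 6, 9], [2, 7, 10], [5, 8]].
Insert 4: 4 bumps 6 from row 1; 6 bumps 7 from row 2; 7 bumps 8 from row 3; 8 starts row 4. P = [[1, 3, 4, 9], [2, 6, 10], [5, 7], [8]].

So P = [[1, 3, 4, 9], [2, 6, 10], [5, 7], [8]], Q = [[1, 2, 7, 9], [3, 5, 8], [4, 6], [10]].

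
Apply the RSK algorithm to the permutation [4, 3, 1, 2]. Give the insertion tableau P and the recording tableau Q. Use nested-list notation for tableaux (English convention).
P = [[1, 2], [3], [4]], Q = [[1, 4], [2], [3]]

Insert each entry of the permutation into P by Schensted row insertion, recording in Q the position of each new cell.

Insert 4: appended to row 1. P = [[4]].
Insert 3: 3 bumps 4 from row 1; 4 starts row 2. P = [[3], [4]].
Insert 1: 1 bumps 3 from row 1; 3 bumps 4 from row 2; 4 starts row 3. P = [[1], [3], [4]].
Insert 2: appended to row 1. P = [[1, 2], [3], [4]].

So P = [[1, 2], [3], [4]], Q = [[1, 4], [2], [3]].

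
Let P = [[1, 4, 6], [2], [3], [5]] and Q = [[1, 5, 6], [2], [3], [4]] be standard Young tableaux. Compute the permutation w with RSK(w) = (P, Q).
Reverse the RSK construction: for i from n down to 1, find the cell of Q containing i, remove the entry at that cell from P, and reverse-bump it up through P; the value ejected from row 1 is w(i).

Step i=6: Q has 6 at row 1, column 3; remove that cell from P, ejecting 6. So w(6) = 6. P is now [[1, 4], [2], [3], [5]].
Step i=5: Q has 5 at row 1, column 2; remove that cell from P, ejecting 4. So w(5) = 4. P is now [[1], [2], [3], [5]].
Step i=4: Q has 4 at row 4, column 1; remove 5 from row 4 of P and reverse-bump: 5 enters row 3 and ejects 3; 3 enters row 2 and ejects 2; 2 enters row 1 and ejects 1. So w(4) = 1. P is now [[2], [3], [5]].
Step i=3: Q has 3 at row 3, column 1; remove 5 from row 3 of P and reverse-bump: 5 enters row 2 and ejects 3; 3 enters row 1 and ejects 2. So w(3) = 2. P is now [[3], [5]].
Step i=2: Q has 2 at row 2, column 1; remove 5 from row 2 of P and reverse-bump: 5 enters row 1 and ejects 3. So w(2) = 3. P is now [[5]].
Step i=1: Q has 1 at row 1, column 1; remove that cell from P, ejecting 5. So w(1) = 5. P is now [].

So w = 5 3 2 1 4 6.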